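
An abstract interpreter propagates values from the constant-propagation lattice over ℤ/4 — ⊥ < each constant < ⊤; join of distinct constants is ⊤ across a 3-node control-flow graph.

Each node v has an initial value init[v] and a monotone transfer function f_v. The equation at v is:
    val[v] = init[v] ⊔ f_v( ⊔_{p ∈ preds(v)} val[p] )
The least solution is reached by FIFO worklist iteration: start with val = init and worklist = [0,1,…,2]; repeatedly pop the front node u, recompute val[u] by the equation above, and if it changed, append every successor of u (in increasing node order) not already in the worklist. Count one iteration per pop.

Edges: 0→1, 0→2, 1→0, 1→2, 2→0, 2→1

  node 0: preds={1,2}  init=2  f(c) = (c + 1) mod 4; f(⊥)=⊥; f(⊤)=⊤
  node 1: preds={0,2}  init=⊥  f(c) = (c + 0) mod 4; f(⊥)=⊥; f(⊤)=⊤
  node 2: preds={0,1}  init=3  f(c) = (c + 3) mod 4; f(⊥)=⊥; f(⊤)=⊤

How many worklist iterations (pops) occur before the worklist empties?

Worklist (5 pops):
  #1 pop 0: in=3 → ⊤ (was 2); enqueue []
  #2 pop 1: in=⊤ → ⊤ (was ⊥); enqueue [0]
  #3 pop 2: in=⊤ → ⊤ (was 3); enqueue [1]
  #4 pop 0: in=⊤ → ⊤ (no change)
  #5 pop 1: in=⊤ → ⊤ (no change)

Fixpoint:
  val[0] = ⊤
  val[1] = ⊤
  val[2] = ⊤

5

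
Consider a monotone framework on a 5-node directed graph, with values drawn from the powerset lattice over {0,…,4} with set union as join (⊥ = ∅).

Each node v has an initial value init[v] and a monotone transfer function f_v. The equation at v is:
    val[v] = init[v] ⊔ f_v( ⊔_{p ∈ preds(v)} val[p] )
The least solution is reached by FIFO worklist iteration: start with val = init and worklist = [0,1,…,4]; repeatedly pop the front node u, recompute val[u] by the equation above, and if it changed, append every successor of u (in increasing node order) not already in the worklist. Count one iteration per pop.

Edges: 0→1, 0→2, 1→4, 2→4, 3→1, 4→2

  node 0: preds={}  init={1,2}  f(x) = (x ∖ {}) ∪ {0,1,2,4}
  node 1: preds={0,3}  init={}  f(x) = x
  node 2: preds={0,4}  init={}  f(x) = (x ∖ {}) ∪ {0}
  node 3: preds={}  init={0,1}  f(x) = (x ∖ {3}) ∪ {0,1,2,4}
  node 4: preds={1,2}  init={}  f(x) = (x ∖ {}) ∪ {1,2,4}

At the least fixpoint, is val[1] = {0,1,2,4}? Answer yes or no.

Trace (7 dequeues):
  [1] u=0 | in {} | out {0,1,2,4} | prev {1,2} | push {}
  [2] u=1 | in {0,1,2,4} | out {0,1,2,4} | prev {} | push {}
  [3] u=2 | in {0,1,2,4} | out {0,1,2,4} | prev {} | push {}
  [4] u=3 | in {} | out {0,1,2,4} | prev {0,1} | push {1}
  [5] u=4 | in {0,1,2,4} | out {0,1,2,4} | prev {} | push {2}
  [6] u=1 | in {0,1,2,4} | out {0,1,2,4} | ==
  [7] u=2 | in {0,1,2,4} | out {0,1,2,4} | ==

Converged values:
  [0] {0,1,2,4}
  [1] {0,1,2,4}
  [2] {0,1,2,4}
  [3] {0,1,2,4}
  [4] {0,1,2,4}

yes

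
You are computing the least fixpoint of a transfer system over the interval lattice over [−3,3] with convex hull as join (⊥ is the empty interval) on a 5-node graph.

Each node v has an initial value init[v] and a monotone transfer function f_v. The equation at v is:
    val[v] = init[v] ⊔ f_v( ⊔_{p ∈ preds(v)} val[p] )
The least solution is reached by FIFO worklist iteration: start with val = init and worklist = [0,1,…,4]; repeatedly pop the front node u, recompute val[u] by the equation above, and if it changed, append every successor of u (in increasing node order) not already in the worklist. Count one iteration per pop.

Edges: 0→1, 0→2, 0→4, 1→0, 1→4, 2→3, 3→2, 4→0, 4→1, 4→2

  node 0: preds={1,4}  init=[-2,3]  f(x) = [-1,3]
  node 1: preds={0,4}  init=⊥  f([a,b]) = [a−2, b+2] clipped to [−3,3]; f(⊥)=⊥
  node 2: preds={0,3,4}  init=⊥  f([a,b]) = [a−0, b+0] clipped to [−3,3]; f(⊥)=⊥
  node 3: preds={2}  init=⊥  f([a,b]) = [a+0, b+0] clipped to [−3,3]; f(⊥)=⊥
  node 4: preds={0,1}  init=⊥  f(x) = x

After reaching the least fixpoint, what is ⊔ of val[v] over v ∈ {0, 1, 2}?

[-3,3]

Iteration log — 10 steps:
  step 1. node 0  ⊔preds=⊥  new=[-2,3]  stable
  step 2. node 1  ⊔preds=[-2,3]  new=[-3,3]  old=⊥  +wl: 0
  step 3. node 2  ⊔preds=[-2,3]  new=[-2,3]  old=⊥  +wl: 
  step 4. node 3  ⊔preds=[-2,3]  new=[-2,3]  old=⊥  +wl: 2
  step 5. node 4  ⊔preds=[-3,3]  new=[-3,3]  old=⊥  +wl: 1
  step 6. node 0  ⊔preds=[-3,3]  new=[-2,3]  stable
  step 7. node 2  ⊔preds=[-3,3]  new=[-3,3]  old=[-2,3]  +wl: 3
  step 8. node 1  ⊔preds=[-3,3]  new=[-3,3]  stable
  step 9. node 3  ⊔preds=[-3,3]  new=[-3,3]  old=[-2,3]  +wl: 2
  step 10. node 2  ⊔preds=[-3,3]  new=[-3,3]  stable

Least fixpoint reached:
  node 0: [-2,3]
  node 1: [-3,3]
  node 2: [-3,3]
  node 3: [-3,3]
  node 4: [-3,3]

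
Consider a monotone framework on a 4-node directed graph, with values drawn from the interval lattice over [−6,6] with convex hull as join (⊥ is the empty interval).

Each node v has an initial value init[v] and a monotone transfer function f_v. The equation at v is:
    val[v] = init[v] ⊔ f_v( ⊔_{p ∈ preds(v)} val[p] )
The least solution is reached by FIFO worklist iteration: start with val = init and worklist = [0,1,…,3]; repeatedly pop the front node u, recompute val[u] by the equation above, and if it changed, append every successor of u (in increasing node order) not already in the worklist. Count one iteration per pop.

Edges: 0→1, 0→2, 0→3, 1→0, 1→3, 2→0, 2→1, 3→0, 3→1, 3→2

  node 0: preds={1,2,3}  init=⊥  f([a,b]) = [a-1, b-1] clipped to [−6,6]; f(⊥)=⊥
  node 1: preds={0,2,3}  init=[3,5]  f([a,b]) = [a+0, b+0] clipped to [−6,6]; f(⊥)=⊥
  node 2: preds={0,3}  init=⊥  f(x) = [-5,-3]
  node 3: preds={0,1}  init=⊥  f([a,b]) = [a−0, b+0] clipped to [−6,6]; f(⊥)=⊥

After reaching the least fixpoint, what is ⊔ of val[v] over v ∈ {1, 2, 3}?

[-6,5]

Worklist (11 pops):
  #1 pop 0: in=[3,5] → [2,4] (was ⊥); enqueue []
  #2 pop 1: in=[2,4] → [2,5] (was [3,5]); enqueue [0]
  #3 pop 2: in=[2,4] → [-5,-3] (was ⊥); enqueue [1]
  #4 pop 3: in=[2,5] → [2,5] (was ⊥); enqueue [2]
  #5 pop 0: in=[-5,5] → [-6,4] (was [2,4]); enqueue [3]
  #6 pop 1: in=[-6,5] → [-6,5] (was [2,5]); enqueue [0]
  #7 pop 2: in=[-6,5] → [-5,-3] (no change)
  #8 pop 3: in=[-6,5] → [-6,5] (was [2,5]); enqueue [1,2]
  #9 pop 0: in=[-6,5] → [-6,4] (no change)
  #10 pop 1: in=[-6,5] → [-6,5] (no change)
  #11 pop 2: in=[-6,5] → [-5,-3] (no change)

Fixpoint:
  val[0] = [-6,4]
  val[1] = [-6,5]
  val[2] = [-5,-3]
  val[3] = [-6,5]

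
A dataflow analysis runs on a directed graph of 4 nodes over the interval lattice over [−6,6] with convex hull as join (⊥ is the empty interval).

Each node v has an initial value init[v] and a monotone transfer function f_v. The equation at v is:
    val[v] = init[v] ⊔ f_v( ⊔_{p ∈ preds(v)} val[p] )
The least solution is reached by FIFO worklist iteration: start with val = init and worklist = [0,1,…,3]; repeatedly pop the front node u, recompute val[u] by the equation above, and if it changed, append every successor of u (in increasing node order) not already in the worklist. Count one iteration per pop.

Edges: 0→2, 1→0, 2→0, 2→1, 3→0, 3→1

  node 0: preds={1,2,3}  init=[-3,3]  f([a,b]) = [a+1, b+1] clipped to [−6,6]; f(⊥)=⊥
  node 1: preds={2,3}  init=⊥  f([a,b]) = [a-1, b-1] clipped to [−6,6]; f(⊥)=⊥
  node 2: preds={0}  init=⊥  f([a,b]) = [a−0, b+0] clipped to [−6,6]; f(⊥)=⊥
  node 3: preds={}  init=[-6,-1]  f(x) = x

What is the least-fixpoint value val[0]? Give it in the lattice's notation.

Iteration log — 16 steps:
  step 1. node 0  ⊔preds=[-6,-1]  new=[-5,3]  old=[-3,3]  +wl: 
  step 2. node 1  ⊔preds=[-6,-1]  new=[-6,-2]  old=⊥  +wl: 0
  step 3. node 2  ⊔preds=[-5,3]  new=[-5,3]  old=⊥  +wl: 1
  step 4. node 3  ⊔preds=⊥  new=[-6,-1]  stable
  step 5. node 0  ⊔preds=[-6,3]  new=[-5,4]  old=[-5,3]  +wl: 2
  step 6. node 1  ⊔preds=[-6,3]  new=[-6,2]  old=[-6,-2]  +wl: 0
  step 7. node 2  ⊔preds=[-5,4]  new=[-5,4]  old=[-5,3]  +wl: 1
  step 8. node 0  ⊔preds=[-6,4]  new=[-5,5]  old=[-5,4]  +wl: 2
  step 9. node 1  ⊔preds=[-6,4]  new=[-6,3]  old=[-6,2]  +wl: 0
  step 10. node 2  ⊔preds=[-5,5]  new=[-5,5]  old=[-5,4]  +wl: 1
  step 11. node 0  ⊔preds=[-6,5]  new=[-5,6]  old=[-5,5]  +wl: 2
  step 12. node 1  ⊔preds=[-6,5]  new=[-6,4]  old=[-6,3]  +wl: 0
  step 13. node 2  ⊔preds=[-5,6]  new=[-5,6]  old=[-5,5]  +wl: 1
  step 14. node 0  ⊔preds=[-6,6]  new=[-5,6]  stable
  step 15. node 1  ⊔preds=[-6,6]  new=[-6,5]  old=[-6,4]  +wl: 0
  step 16. node 0  ⊔preds=[-6,6]  new=[-5,6]  stable

Least fixpoint reached:
  node 0: [-5,6]
  node 1: [-6,5]
  node 2: [-5,6]
  node 3: [-6,-1]

[-5,6]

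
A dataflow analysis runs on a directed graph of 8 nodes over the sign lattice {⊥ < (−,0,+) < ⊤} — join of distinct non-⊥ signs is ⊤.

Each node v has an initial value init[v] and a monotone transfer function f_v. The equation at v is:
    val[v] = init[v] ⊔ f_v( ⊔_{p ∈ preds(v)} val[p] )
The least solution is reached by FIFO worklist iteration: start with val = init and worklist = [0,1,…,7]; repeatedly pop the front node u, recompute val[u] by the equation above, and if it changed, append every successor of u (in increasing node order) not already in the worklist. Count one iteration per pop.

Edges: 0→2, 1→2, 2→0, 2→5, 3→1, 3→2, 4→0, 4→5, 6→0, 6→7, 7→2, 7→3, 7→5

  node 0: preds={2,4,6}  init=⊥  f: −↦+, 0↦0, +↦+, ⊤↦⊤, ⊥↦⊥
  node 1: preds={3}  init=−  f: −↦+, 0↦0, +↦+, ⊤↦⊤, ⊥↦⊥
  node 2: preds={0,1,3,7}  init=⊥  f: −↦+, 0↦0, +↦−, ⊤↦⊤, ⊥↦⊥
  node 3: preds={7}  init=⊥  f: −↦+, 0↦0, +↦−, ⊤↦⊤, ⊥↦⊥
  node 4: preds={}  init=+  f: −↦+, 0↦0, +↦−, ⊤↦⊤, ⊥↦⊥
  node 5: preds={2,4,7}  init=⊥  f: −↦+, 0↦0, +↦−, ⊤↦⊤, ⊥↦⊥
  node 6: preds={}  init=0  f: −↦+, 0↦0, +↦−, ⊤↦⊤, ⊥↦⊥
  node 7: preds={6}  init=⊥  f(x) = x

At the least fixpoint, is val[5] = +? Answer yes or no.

Iteration log — 14 steps:
  step 1. node 0  ⊔preds=⊤  new=⊤  old=⊥  +wl: 
  step 2. node 1  ⊔preds=⊥  new=−  stable
  step 3. node 2  ⊔preds=⊤  new=⊤  old=⊥  +wl: 0
  step 4. node 3  ⊔preds=⊥  new=⊥  stable
  step 5. node 4  ⊔preds=⊥  new=+  stable
  step 6. node 5  ⊔preds=⊤  new=⊤  old=⊥  +wl: 
  step 7. node 6  ⊔preds=⊥  new=0  stable
  step 8. node 7  ⊔preds=0  new=0  old=⊥  +wl: 2,3,5
  step 9. node 0  ⊔preds=⊤  new=⊤  stable
  step 10. node 2  ⊔preds=⊤  new=⊤  stable
  step 11. node 3  ⊔preds=0  new=0  old=⊥  +wl: 1,2
  step 12. node 5  ⊔preds=⊤  new=⊤  stable
  step 13. node 1  ⊔preds=0  new=⊤  old=−  +wl: 
  step 14. node 2  ⊔preds=⊤  new=⊤  stable

Least fixpoint reached:
  node 0: ⊤
  node 1: ⊤
  node 2: ⊤
  node 3: 0
  node 4: +
  node 5: ⊤
  node 6: 0
  node 7: 0

no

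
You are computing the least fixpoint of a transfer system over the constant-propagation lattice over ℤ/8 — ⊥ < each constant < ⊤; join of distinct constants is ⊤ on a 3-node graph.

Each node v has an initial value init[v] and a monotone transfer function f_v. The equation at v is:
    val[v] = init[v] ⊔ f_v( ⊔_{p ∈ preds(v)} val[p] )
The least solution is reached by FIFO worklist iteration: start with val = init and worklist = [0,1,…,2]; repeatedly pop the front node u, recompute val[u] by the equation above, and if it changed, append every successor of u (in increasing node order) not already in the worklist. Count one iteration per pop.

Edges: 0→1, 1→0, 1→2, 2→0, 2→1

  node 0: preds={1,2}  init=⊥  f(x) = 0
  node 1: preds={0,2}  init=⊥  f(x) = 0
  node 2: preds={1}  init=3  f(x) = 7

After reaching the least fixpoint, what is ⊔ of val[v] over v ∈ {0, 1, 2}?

Trace (5 dequeues):
  [1] u=0 | in 3 | out 0 | prev ⊥ | push {}
  [2] u=1 | in ⊤ | out 0 | prev ⊥ | push {0}
  [3] u=2 | in 0 | out ⊤ | prev 3 | push {1}
  [4] u=0 | in ⊤ | out 0 | ==
  [5] u=1 | in ⊤ | out 0 | ==

Converged values:
  [0] 0
  [1] 0
  [2] ⊤

⊤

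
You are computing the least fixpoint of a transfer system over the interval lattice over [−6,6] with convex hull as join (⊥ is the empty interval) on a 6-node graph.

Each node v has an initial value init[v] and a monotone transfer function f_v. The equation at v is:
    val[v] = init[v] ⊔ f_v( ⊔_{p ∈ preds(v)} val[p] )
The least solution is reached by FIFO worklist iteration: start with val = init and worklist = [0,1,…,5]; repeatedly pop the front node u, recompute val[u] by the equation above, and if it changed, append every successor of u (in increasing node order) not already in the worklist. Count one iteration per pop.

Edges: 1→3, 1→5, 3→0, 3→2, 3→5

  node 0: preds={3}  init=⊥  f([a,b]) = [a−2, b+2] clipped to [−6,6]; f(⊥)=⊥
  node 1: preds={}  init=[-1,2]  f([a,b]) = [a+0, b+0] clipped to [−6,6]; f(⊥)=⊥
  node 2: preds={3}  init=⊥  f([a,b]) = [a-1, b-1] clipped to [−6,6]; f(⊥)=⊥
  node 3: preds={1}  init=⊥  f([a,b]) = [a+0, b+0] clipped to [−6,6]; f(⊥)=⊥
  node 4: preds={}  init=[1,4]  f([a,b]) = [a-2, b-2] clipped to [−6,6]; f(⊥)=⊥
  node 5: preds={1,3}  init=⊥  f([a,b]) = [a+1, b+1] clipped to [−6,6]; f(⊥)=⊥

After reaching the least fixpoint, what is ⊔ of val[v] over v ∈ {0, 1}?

Trace (8 dequeues):
  [1] u=0 | in ⊥ | out ⊥ | ==
  [2] u=1 | in ⊥ | out [-1,2] | ==
  [3] u=2 | in ⊥ | out ⊥ | ==
  [4] u=3 | in [-1,2] | out [-1,2] | prev ⊥ | push {0,2}
  [5] u=4 | in ⊥ | out [1,4] | ==
  [6] u=5 | in [-1,2] | out [0,3] | prev ⊥ | push {}
  [7] u=0 | in [-1,2] | out [-3,4] | prev ⊥ | push {}
  [8] u=2 | in [-1,2] | out [-2,1] | prev ⊥ | push {}

Converged values:
  [0] [-3,4]
  [1] [-1,2]
  [2] [-2,1]
  [3] [-1,2]
  [4] [1,4]
  [5] [0,3]

[-3,4]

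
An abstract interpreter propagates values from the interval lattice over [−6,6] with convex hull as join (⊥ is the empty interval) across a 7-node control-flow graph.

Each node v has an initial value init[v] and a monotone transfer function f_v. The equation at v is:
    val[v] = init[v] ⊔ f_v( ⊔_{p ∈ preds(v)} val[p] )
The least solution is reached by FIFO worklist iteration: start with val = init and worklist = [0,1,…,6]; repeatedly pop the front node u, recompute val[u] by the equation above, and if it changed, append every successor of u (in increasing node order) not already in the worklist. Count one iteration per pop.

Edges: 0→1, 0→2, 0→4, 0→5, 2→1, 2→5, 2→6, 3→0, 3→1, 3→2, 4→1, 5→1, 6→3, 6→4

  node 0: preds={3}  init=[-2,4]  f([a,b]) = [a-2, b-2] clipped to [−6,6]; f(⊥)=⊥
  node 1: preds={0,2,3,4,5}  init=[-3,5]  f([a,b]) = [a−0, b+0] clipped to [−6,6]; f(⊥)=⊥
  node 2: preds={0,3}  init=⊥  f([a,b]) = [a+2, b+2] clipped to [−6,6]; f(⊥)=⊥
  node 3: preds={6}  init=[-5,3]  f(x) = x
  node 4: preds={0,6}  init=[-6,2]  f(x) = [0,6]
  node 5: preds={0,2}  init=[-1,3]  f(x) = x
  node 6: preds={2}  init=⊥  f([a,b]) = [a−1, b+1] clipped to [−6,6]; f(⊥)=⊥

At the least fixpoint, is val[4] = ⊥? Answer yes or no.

Trace (13 dequeues):
  [1] u=0 | in [-5,3] | out [-6,4] | prev [-2,4] | push {}
  [2] u=1 | in [-6,4] | out [-6,5] | prev [-3,5] | push {}
  [3] u=2 | in [-6,4] | out [-4,6] | prev ⊥ | push {1}
  [4] u=3 | in ⊥ | out [-5,3] | ==
  [5] u=4 | in [-6,4] | out [-6,6] | prev [-6,2] | push {}
  [6] u=5 | in [-6,6] | out [-6,6] | prev [-1,3] | push {}
  [7] u=6 | in [-4,6] | out [-5,6] | prev ⊥ | push {3,4}
  [8] u=1 | in [-6,6] | out [-6,6] | prev [-6,5] | push {}
  [9] u=3 | in [-5,6] | out [-5,6] | prev [-5,3] | push {0,1,2}
  [10] u=4 | in [-6,6] | out [-6,6] | ==
  [11] u=0 | in [-5,6] | out [-6,4] | ==
  [12] u=1 | in [-6,6] | out [-6,6] | ==
  [13] u=2 | in [-6,6] | out [-4,6] | ==

Converged values:
  [0] [-6,4]
  [1] [-6,6]
  [2] [-4,6]
  [3] [-5,6]
  [4] [-6,6]
  [5] [-6,6]
  [6] [-5,6]

no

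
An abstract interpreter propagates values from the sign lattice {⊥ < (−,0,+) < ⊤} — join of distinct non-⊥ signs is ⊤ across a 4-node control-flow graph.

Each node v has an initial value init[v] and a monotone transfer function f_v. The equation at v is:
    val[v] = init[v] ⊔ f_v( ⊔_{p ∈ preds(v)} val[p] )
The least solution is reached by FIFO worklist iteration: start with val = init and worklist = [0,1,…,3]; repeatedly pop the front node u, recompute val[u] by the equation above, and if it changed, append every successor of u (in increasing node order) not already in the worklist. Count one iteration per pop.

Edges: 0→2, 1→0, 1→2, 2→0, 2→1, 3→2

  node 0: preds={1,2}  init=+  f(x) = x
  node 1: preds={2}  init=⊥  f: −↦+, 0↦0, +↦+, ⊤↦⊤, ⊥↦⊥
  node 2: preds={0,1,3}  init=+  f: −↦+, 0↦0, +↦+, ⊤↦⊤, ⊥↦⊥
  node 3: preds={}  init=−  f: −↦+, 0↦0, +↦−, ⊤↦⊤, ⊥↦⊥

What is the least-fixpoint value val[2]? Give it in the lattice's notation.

⊤

Worklist (8 pops):
  #1 pop 0: in=+ → + (no change)
  #2 pop 1: in=+ → + (was ⊥); enqueue [0]
  #3 pop 2: in=⊤ → ⊤ (was +); enqueue [1]
  #4 pop 3: in=⊥ → − (no change)
  #5 pop 0: in=⊤ → ⊤ (was +); enqueue [2]
  #6 pop 1: in=⊤ → ⊤ (was +); enqueue [0]
  #7 pop 2: in=⊤ → ⊤ (no change)
  #8 pop 0: in=⊤ → ⊤ (no change)

Fixpoint:
  val[0] = ⊤
  val[1] = ⊤
  val[2] = ⊤
  val[3] = −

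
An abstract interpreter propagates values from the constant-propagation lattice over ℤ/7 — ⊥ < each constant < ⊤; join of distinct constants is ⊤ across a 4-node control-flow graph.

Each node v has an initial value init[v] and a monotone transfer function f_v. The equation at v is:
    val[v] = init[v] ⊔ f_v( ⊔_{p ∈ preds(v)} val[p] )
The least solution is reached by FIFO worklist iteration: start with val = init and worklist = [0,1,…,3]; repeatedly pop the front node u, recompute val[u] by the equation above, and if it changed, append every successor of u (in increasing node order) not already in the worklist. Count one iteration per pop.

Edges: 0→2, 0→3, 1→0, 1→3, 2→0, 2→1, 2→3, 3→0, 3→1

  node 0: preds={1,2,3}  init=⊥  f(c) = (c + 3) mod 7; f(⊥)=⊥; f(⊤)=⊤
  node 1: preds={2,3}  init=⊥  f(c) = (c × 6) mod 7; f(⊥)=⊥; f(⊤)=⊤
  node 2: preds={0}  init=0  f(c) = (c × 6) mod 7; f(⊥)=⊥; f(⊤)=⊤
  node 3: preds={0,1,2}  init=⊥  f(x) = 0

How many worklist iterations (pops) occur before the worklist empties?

Iteration log — 9 steps:
  step 1. node 0  ⊔preds=0  new=3  old=⊥  +wl: 
  step 2. node 1  ⊔preds=0  new=0  old=⊥  +wl: 0
  step 3. node 2  ⊔preds=3  new=⊤  old=0  +wl: 1
  step 4. node 3  ⊔preds=⊤  new=0  old=⊥  +wl: 
  step 5. node 0  ⊔preds=⊤  new=⊤  old=3  +wl: 2,3
  step 6. node 1  ⊔preds=⊤  new=⊤  old=0  +wl: 0
  step 7. node 2  ⊔preds=⊤  new=⊤  stable
  step 8. node 3  ⊔preds=⊤  new=0  stable
  step 9. node 0  ⊔preds=⊤  new=⊤  stable

Least fixpoint reached:
  node 0: ⊤
  node 1: ⊤
  node 2: ⊤
  node 3: 0

9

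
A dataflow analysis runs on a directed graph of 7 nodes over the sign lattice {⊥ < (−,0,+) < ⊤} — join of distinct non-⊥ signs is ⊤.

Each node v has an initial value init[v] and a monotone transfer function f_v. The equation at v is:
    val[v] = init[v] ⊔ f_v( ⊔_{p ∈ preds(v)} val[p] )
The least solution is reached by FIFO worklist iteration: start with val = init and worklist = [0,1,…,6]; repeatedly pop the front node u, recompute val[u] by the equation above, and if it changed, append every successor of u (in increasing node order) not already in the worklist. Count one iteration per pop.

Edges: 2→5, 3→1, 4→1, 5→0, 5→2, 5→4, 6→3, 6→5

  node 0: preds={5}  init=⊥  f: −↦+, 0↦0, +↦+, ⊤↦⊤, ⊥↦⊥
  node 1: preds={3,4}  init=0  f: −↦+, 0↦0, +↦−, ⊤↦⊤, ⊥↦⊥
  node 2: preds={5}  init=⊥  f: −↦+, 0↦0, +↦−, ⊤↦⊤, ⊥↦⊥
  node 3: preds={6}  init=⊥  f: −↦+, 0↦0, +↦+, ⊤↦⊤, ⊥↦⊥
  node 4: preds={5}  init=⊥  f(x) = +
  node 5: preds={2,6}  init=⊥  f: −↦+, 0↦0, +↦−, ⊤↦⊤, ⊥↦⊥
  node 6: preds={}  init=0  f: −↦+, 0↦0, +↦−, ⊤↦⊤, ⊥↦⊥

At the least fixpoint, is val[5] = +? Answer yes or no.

no

Iteration log — 12 steps:
  step 1. node 0  ⊔preds=⊥  new=⊥  stable
  step 2. node 1  ⊔preds=⊥  new=0  stable
  step 3. node 2  ⊔preds=⊥  new=⊥  stable
  step 4. node 3  ⊔preds=0  new=0  old=⊥  +wl: 1
  step 5. node 4  ⊔preds=⊥  new=+  old=⊥  +wl: 
  step 6. node 5  ⊔preds=0  new=0  old=⊥  +wl: 0,2,4
  step 7. node 6  ⊔preds=⊥  new=0  stable
  step 8. node 1  ⊔preds=⊤  new=⊤  old=0  +wl: 
  step 9. node 0  ⊔preds=0  new=0  old=⊥  +wl: 
  step 10. node 2  ⊔preds=0  new=0  old=⊥  +wl: 5
  step 11. node 4  ⊔preds=0  new=+  stable
  step 12. node 5  ⊔preds=0  new=0  stable

Least fixpoint reached:
  node 0: 0
  node 1: ⊤
  node 2: 0
  node 3: 0
  node 4: +
  node 5: 0
  node 6: 0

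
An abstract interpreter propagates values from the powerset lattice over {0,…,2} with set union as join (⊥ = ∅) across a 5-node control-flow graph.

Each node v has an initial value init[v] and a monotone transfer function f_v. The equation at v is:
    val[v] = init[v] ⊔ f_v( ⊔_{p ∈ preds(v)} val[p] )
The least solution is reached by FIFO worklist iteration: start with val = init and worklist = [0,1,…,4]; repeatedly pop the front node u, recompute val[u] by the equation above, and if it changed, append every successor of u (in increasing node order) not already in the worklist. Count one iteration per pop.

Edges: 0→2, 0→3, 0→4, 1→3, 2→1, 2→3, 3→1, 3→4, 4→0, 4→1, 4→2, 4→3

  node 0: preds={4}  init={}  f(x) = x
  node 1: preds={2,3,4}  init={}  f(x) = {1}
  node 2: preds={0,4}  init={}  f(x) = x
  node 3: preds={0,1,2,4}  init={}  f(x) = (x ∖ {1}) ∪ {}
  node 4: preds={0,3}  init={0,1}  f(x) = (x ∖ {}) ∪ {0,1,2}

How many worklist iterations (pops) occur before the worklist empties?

11

Worklist (11 pops):
  #1 pop 0: in={0,1} → {0,1} (was {}); enqueue []
  #2 pop 1: in={0,1} → {1} (was {}); enqueue []
  #3 pop 2: in={0,1} → {0,1} (was {}); enqueue [1]
  #4 pop 3: in={0,1} → {0} (was {}); enqueue []
  #5 pop 4: in={0,1} → {0,1,2} (was {0,1}); enqueue [0,2,3]
  #6 pop 1: in={0,1,2} → {1} (no change)
  #7 pop 0: in={0,1,2} → {0,1,2} (was {0,1}); enqueue [4]
  #8 pop 2: in={0,1,2} → {0,1,2} (was {0,1}); enqueue [1]
  #9 pop 3: in={0,1,2} → {0,2} (was {0}); enqueue []
  #10 pop 4: in={0,1,2} → {0,1,2} (no change)
  #11 pop 1: in={0,1,2} → {1} (no change)

Fixpoint:
  val[0] = {0,1,2}
  val[1] = {1}
  val[2] = {0,1,2}
  val[3] = {0,2}
  val[4] = {0,1,2}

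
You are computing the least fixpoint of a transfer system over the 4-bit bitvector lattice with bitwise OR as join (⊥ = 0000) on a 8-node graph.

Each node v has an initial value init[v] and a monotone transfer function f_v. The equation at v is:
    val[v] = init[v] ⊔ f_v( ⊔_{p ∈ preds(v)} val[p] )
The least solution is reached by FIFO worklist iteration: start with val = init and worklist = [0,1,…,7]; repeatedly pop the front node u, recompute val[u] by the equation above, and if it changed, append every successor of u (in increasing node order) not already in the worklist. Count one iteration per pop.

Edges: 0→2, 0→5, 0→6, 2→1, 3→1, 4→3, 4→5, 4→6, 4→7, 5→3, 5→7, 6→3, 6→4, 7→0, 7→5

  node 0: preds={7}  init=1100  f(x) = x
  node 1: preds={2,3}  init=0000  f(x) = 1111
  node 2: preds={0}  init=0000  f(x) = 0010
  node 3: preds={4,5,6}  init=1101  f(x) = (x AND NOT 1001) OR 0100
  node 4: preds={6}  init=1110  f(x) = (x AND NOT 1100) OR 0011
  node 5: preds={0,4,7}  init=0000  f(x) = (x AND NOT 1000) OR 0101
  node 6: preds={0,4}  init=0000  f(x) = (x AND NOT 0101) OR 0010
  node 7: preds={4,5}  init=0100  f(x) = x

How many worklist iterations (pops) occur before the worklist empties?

Worklist (15 pops):
  #1 pop 0: in=0100 → 1100 (no change)
  #2 pop 1: in=1101 → 1111 (was 0000); enqueue []
  #3 pop 2: in=1100 → 0010 (was 0000); enqueue [1]
  #4 pop 3: in=1110 → 1111 (was 1101); enqueue []
  #5 pop 4: in=0000 → 1111 (was 1110); enqueue [3]
  #6 pop 5: in=1111 → 0111 (was 0000); enqueue []
  #7 pop 6: in=1111 → 1010 (was 0000); enqueue [4]
  #8 pop 7: in=1111 → 1111 (was 0100); enqueue [0,5]
  #9 pop 1: in=1111 → 1111 (no change)
  #10 pop 3: in=1111 → 1111 (no change)
  #11 pop 4: in=1010 → 1111 (no change)
  #12 pop 0: in=1111 → 1111 (was 1100); enqueue [2,6]
  #13 pop 5: in=1111 → 0111 (no change)
  #14 pop 2: in=1111 → 0010 (no change)
  #15 pop 6: in=1111 → 1010 (no change)

Fixpoint:
  val[0] = 1111
  val[1] = 1111
  val[2] = 0010
  val[3] = 1111
  val[4] = 1111
  val[5] = 0111
  val[6] = 1010
  val[7] = 1111

15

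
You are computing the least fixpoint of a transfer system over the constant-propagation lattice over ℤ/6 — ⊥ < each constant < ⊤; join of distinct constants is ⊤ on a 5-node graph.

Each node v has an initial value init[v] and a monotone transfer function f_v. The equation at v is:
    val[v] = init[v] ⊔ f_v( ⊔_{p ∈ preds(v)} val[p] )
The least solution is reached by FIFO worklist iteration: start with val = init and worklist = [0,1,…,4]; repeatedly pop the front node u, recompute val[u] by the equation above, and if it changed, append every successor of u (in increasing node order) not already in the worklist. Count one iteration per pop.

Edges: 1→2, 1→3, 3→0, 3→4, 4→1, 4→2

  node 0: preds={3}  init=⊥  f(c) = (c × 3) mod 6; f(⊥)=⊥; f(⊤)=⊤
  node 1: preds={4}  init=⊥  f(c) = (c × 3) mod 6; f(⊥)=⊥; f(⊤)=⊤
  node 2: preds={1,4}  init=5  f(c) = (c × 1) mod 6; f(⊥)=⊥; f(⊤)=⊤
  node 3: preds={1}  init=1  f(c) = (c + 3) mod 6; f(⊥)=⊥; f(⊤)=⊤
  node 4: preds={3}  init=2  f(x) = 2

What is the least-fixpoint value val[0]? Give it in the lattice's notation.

⊤

Trace (6 dequeues):
  [1] u=0 | in 1 | out 3 | prev ⊥ | push {}
  [2] u=1 | in 2 | out 0 | prev ⊥ | push {}
  [3] u=2 | in ⊤ | out ⊤ | prev 5 | push {}
  [4] u=3 | in 0 | out ⊤ | prev 1 | push {0}
  [5] u=4 | in ⊤ | out 2 | ==
  [6] u=0 | in ⊤ | out ⊤ | prev 3 | push {}

Converged values:
  [0] ⊤
  [1] 0
  [2] ⊤
  [3] ⊤
  [4] 2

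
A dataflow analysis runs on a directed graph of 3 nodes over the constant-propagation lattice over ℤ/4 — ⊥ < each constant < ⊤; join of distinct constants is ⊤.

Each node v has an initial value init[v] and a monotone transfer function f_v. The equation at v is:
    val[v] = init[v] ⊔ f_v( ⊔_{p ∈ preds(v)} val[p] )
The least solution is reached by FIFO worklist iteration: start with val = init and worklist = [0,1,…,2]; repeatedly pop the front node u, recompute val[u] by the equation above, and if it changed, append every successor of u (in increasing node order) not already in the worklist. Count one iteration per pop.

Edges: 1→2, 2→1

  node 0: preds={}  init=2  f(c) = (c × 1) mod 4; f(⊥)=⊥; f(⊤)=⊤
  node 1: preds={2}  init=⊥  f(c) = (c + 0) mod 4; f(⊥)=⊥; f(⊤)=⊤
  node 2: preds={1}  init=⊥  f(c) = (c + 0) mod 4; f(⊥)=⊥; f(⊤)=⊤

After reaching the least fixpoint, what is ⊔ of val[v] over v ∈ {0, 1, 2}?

Trace (3 dequeues):
  [1] u=0 | in ⊥ | out 2 | ==
  [2] u=1 | in ⊥ | out ⊥ | ==
  [3] u=2 | in ⊥ | out ⊥ | ==

Converged values:
  [0] 2
  [1] ⊥
  [2] ⊥

2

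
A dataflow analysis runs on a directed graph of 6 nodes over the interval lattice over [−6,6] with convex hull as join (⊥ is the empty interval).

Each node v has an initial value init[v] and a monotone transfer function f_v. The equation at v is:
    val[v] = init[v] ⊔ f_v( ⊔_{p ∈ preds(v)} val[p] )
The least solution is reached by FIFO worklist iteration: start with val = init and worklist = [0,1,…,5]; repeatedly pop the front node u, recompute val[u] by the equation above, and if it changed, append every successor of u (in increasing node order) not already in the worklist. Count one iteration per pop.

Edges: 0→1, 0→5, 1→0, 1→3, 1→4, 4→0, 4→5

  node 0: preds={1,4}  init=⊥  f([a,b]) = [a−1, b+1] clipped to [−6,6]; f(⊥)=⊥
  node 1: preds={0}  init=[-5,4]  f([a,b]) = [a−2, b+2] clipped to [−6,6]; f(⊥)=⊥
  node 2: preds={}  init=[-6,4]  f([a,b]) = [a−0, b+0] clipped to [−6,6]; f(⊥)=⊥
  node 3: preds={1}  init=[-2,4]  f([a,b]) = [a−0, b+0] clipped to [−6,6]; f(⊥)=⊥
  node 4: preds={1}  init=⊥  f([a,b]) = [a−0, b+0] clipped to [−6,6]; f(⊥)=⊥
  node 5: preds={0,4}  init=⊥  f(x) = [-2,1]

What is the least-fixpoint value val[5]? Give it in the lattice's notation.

[-2,1]

Iteration log — 9 steps:
  step 1. node 0  ⊔preds=[-5,4]  new=[-6,5]  old=⊥  +wl: 
  step 2. node 1  ⊔preds=[-6,5]  new=[-6,6]  old=[-5,4]  +wl: 0
  step 3. node 2  ⊔preds=⊥  new=[-6,4]  stable
  step 4. node 3  ⊔preds=[-6,6]  new=[-6,6]  old=[-2,4]  +wl: 
  step 5. node 4  ⊔preds=[-6,6]  new=[-6,6]  old=⊥  +wl: 
  step 6. node 5  ⊔preds=[-6,6]  new=[-2,1]  old=⊥  +wl: 
  step 7. node 0  ⊔preds=[-6,6]  new=[-6,6]  old=[-6,5]  +wl: 1,5
  step 8. node 1  ⊔preds=[-6,6]  new=[-6,6]  stable
  step 9. node 5  ⊔preds=[-6,6]  new=[-2,1]  stable

Least fixpoint reached:
  node 0: [-6,6]
  node 1: [-6,6]
  node 2: [-6,4]
  node 3: [-6,6]
  node 4: [-6,6]
  node 5: [-2,1]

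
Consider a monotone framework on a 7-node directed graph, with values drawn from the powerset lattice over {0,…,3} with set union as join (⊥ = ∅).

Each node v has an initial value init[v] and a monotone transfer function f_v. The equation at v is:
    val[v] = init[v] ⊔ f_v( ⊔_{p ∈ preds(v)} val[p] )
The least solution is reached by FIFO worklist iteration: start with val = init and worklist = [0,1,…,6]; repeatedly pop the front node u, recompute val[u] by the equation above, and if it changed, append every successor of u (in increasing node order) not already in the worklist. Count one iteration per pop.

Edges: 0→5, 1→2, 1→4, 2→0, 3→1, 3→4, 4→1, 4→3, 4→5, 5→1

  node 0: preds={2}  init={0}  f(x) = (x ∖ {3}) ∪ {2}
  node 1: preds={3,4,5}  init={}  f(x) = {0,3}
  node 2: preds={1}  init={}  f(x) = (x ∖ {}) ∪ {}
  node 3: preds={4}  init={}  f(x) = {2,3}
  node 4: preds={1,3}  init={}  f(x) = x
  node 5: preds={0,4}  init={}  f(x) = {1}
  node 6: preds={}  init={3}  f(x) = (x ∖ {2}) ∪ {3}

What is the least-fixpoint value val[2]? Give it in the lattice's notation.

Iteration log — 10 steps:
  step 1. node 0  ⊔preds={}  new={0,2}  old={0}  +wl: 
  step 2. node 1  ⊔preds={}  new={0,3}  old={}  +wl: 
  step 3. node 2  ⊔preds={0,3}  new={0,3}  old={}  +wl: 0
  step 4. node 3  ⊔preds={}  new={2,3}  old={}  +wl: 1
  step 5. node 4  ⊔preds={0,2,3}  new={0,2,3}  old={}  +wl: 3
  step 6. node 5  ⊔preds={0,2,3}  new={1}  old={}  +wl: 
  step 7. node 6  ⊔preds={}  new={3}  stable
  step 8. node 0  ⊔preds={0,3}  new={0,2}  stable
  step 9. node 1  ⊔preds={0,1,2,3}  new={0,3}  stable
  step 10. node 3  ⊔preds={0,2,3}  new={2,3}  stable

Least fixpoint reached:
  node 0: {0,2}
  node 1: {0,3}
  node 2: {0,3}
  node 3: {2,3}
  node 4: {0,2,3}
  node 5: {1}
  node 6: {3}

{0,3}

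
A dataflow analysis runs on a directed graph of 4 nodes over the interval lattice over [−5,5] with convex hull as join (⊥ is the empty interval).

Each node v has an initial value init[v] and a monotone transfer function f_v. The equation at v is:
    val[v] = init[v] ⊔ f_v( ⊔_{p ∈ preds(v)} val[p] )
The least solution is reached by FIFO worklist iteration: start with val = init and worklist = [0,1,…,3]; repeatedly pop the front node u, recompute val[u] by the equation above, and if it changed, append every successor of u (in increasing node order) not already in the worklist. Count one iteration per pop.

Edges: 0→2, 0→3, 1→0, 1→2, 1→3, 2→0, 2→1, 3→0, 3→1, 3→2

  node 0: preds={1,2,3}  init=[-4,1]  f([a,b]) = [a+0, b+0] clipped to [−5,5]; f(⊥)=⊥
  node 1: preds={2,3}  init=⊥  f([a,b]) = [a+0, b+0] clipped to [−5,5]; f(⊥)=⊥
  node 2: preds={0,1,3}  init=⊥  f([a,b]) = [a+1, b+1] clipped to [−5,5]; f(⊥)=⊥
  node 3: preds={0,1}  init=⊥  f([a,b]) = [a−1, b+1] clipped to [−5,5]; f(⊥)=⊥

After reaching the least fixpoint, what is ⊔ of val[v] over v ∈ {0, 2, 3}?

[-5,5]

Iteration log — 21 steps:
  step 1. node 0  ⊔preds=⊥  new=[-4,1]  stable
  step 2. node 1  ⊔preds=⊥  new=⊥  stable
  step 3. node 2  ⊔preds=[-4,1]  new=[-3,2]  old=⊥  +wl: 0,1
  step 4. node 3  ⊔preds=[-4,1]  new=[-5,2]  old=⊥  +wl: 2
  step 5. node 0  ⊔preds=[-5,2]  new=[-5,2]  old=[-4,1]  +wl: 3
  step 6. node 1  ⊔preds=[-5,2]  new=[-5,2]  old=⊥  +wl: 0
  step 7. node 2  ⊔preds=[-5,2]  new=[-4,3]  old=[-3,2]  +wl: 1
  step 8. node 3  ⊔preds=[-5,2]  new=[-5,3]  old=[-5,2]  +wl: 2
  step 9. node 0  ⊔preds=[-5,3]  new=[-5,3]  old=[-5,2]  +wl: 3
  step 10. node 1  ⊔preds=[-5,3]  new=[-5,3]  old=[-5,2]  +wl: 0
  step 11. node 2  ⊔preds=[-5,3]  new=[-4,4]  old=[-4,3]  +wl: 1
  step 12. node 3  ⊔preds=[-5,3]  new=[-5,4]  old=[-5,3]  +wl: 2
  step 13. node 0  ⊔preds=[-5,4]  new=[-5,4]  old=[-5,3]  +wl: 3
  step 14. node 1  ⊔preds=[-5,4]  new=[-5,4]  old=[-5,3]  +wl: 0
  step 15. node 2  ⊔preds=[-5,4]  new=[-4,5]  old=[-4,4]  +wl: 1
  step 16. node 3  ⊔preds=[-5,4]  new=[-5,5]  old=[-5,4]  +wl: 2
  step 17. node 0  ⊔preds=[-5,5]  new=[-5,5]  old=[-5,4]  +wl: 3
  step 18. node 1  ⊔preds=[-5,5]  new=[-5,5]  old=[-5,4]  +wl: 0
  step 19. node 2  ⊔preds=[-5,5]  new=[-4,5]  stable
  step 20. node 3  ⊔preds=[-5,5]  new=[-5,5]  stable
  step 21. node 0  ⊔preds=[-5,5]  new=[-5,5]  stable

Least fixpoint reached:
  node 0: [-5,5]
  node 1: [-5,5]
  node 2: [-4,5]
  node 3: [-5,5]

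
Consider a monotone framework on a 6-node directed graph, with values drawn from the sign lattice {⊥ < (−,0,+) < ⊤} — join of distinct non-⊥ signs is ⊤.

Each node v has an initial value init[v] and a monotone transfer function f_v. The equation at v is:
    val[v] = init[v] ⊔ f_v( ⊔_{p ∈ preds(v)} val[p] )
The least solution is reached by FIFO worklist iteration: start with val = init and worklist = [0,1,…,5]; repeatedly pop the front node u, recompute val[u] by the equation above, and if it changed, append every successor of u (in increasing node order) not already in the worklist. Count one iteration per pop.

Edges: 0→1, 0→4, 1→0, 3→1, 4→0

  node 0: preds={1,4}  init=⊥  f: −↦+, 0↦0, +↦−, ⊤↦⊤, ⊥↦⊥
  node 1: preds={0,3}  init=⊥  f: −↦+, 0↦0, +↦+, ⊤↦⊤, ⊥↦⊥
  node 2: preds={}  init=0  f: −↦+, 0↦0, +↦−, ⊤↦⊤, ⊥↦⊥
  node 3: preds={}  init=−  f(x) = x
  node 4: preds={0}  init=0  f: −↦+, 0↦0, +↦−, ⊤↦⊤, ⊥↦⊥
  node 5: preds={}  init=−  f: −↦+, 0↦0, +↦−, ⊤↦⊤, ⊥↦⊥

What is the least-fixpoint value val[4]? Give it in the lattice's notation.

Worklist (10 pops):
  #1 pop 0: in=0 → 0 (was ⊥); enqueue []
  #2 pop 1: in=⊤ → ⊤ (was ⊥); enqueue [0]
  #3 pop 2: in=⊥ → 0 (no change)
  #4 pop 3: in=⊥ → − (no change)
  #5 pop 4: in=0 → 0 (no change)
  #6 pop 5: in=⊥ → − (no change)
  #7 pop 0: in=⊤ → ⊤ (was 0); enqueue [1,4]
  #8 pop 1: in=⊤ → ⊤ (no change)
  #9 pop 4: in=⊤ → ⊤ (was 0); enqueue [0]
  #10 pop 0: in=⊤ → ⊤ (no change)

Fixpoint:
  val[0] = ⊤
  val[1] = ⊤
  val[2] = 0
  val[3] = −
  val[4] = ⊤
  val[5] = −

⊤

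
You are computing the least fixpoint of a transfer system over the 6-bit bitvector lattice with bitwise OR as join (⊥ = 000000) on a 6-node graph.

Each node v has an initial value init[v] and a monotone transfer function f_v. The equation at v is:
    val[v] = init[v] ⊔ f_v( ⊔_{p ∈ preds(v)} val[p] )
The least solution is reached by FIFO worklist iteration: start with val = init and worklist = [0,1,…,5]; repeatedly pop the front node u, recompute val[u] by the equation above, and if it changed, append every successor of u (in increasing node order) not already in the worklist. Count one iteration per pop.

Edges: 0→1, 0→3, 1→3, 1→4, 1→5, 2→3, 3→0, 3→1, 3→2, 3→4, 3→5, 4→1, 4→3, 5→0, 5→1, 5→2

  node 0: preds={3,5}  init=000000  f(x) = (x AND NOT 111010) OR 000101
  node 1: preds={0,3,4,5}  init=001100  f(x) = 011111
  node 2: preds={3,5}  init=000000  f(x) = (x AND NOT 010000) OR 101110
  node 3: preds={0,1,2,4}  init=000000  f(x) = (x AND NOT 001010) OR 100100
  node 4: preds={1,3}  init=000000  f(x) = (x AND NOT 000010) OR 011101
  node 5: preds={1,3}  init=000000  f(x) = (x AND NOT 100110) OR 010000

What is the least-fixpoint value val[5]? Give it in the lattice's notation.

011001

Worklist (10 pops):
  #1 pop 0: in=000000 → 000101 (was 000000); enqueue []
  #2 pop 1: in=000101 → 011111 (was 001100); enqueue []
  #3 pop 2: in=000000 → 101110 (was 000000); enqueue []
  #4 pop 3: in=111111 → 110101 (was 000000); enqueue [0,1,2]
  #5 pop 4: in=111111 → 111101 (was 000000); enqueue [3]
  #6 pop 5: in=111111 → 011001 (was 000000); enqueue []
  #7 pop 0: in=111101 → 000101 (no change)
  #8 pop 1: in=111101 → 011111 (no change)
  #9 pop 2: in=111101 → 101111 (was 101110); enqueue []
  #10 pop 3: in=111111 → 110101 (no change)

Fixpoint:
  val[0] = 000101
  val[1] = 011111
  val[2] = 101111
  val[3] = 110101
  val[4] = 111101
  val[5] = 011001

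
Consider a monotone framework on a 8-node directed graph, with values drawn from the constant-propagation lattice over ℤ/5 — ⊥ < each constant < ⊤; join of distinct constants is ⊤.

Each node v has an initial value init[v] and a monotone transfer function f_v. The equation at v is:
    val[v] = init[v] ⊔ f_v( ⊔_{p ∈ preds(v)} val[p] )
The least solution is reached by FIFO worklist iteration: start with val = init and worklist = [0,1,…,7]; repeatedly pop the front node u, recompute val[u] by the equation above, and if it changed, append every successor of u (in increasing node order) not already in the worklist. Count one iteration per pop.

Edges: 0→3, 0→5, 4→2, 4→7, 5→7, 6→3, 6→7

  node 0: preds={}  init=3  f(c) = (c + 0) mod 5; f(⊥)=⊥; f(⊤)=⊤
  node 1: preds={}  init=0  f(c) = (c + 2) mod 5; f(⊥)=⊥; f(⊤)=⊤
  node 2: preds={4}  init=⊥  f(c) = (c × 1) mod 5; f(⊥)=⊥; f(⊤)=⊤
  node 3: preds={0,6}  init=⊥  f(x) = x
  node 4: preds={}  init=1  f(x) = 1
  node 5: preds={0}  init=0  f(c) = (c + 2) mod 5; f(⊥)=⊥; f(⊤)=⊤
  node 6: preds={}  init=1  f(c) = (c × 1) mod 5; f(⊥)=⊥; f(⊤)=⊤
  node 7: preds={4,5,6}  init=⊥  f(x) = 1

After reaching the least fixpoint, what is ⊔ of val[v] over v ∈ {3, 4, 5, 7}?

⊤

Iteration log — 8 steps:
  step 1. node 0  ⊔preds=⊥  new=3  stable
  step 2. node 1  ⊔preds=⊥  new=0  stable
  step 3. node 2  ⊔preds=1  new=1  old=⊥  +wl: 
  step 4. node 3  ⊔preds=⊤  new=⊤  old=⊥  +wl: 
  step 5. node 4  ⊔preds=⊥  new=1  stable
  step 6. node 5  ⊔preds=3  new=0  stable
  step 7. node 6  ⊔preds=⊥  new=1  stable
  step 8. node 7  ⊔preds=⊤  new=1  old=⊥  +wl: 

Least fixpoint reached:
  node 0: 3
  node 1: 0
  node 2: 1
  node 3: ⊤
  node 4: 1
  node 5: 0
  node 6: 1
  node 7: 1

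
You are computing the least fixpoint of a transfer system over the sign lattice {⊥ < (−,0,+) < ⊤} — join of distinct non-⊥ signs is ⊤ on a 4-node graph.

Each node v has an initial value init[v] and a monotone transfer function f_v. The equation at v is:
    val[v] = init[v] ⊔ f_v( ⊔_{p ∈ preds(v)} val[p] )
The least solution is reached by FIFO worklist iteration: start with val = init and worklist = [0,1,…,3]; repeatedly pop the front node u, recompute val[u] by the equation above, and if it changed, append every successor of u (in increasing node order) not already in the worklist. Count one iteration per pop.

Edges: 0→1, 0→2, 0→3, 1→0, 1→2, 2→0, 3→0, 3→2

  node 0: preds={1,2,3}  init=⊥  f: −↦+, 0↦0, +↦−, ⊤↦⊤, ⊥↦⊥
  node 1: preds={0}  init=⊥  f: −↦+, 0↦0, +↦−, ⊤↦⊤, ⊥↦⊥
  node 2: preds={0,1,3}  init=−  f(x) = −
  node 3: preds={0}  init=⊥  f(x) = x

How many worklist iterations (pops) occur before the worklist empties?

Worklist (10 pops):
  #1 pop 0: in=− → + (was ⊥); enqueue []
  #2 pop 1: in=+ → − (was ⊥); enqueue [0]
  #3 pop 2: in=⊤ → − (no change)
  #4 pop 3: in=+ → + (was ⊥); enqueue [2]
  #5 pop 0: in=⊤ → ⊤ (was +); enqueue [1,3]
  #6 pop 2: in=⊤ → − (no change)
  #7 pop 1: in=⊤ → ⊤ (was −); enqueue [0,2]
  #8 pop 3: in=⊤ → ⊤ (was +); enqueue []
  #9 pop 0: in=⊤ → ⊤ (no change)
  #10 pop 2: in=⊤ → − (no change)

Fixpoint:
  val[0] = ⊤
  val[1] = ⊤
  val[2] = −
  val[3] = ⊤

10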